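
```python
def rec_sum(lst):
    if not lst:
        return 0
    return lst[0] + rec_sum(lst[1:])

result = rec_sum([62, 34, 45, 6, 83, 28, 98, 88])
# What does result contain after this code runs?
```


rec_sum([62, 34, 45, 6, 83, 28, 98, 88])
= 62 + rec_sum([34, 45, 6, 83, 28, 98, 88])
= 62 + 34 + rec_sum([45, 6, 83, 28, 98, 88])
= 62 + 34 + 45 + rec_sum([6, 83, 28, 98, 88])
= 62 + 34 + 45 + 6 + rec_sum([83, 28, 98, 88])
= 62 + 34 + 45 + 6 + 83 + rec_sum([28, 98, 88])
= 62 + 34 + 45 + 6 + 83 + 28 + rec_sum([98, 88])
= 62 + 34 + 45 + 6 + 83 + 28 + 98 + rec_sum([88])
= 62 + 34 + 45 + 6 + 83 + 28 + 98 + 88 + rec_sum([])
= 62 + 34 + 45 + 6 + 83 + 28 + 98 + 88 + 0
= 444


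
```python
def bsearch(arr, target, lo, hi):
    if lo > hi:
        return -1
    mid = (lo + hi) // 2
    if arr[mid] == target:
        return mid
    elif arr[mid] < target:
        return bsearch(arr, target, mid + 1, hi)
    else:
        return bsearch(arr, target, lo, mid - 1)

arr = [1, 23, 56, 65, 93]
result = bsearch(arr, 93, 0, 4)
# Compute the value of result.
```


bsearch(arr, 93, 0, 4)
lo=0, hi=4, mid=2, arr[mid]=56
56 < 93, search right half
lo=3, hi=4, mid=3, arr[mid]=65
65 < 93, search right half
lo=4, hi=4, mid=4, arr[mid]=93
arr[4] == 93, found at index 4
= 4


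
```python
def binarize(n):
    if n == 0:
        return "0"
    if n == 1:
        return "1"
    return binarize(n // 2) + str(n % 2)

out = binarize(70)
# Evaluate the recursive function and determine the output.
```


binarize(70)
= binarize(35) + "0"
= binarize(17) + "1" + "0"
= binarize(8) + "1" + "1" + "0"
= binarize(4) + "0" + "1" + "1" + "0"
= binarize(2) + "0" + "0" + "1" + "1" + "0"
= binarize(1) + "0" + "0" + "0" + "1" + "1" + "0"
= "1" + "0" + "0" + "0" + "1" + "1" + "0"
= "1000110"


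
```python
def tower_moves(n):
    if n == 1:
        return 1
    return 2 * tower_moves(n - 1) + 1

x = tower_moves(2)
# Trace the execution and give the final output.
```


tower_moves(2)
= 2 * tower_moves(1) + 1
Now compute bottom-up:
tower_moves(1) = 1
tower_moves(2) = 2 * 1 + 1 = 3
= 3


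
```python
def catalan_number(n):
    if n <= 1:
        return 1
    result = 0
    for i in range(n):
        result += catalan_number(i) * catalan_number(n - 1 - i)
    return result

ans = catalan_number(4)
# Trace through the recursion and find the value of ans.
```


catalan_number(4)
= sum of catalan_number(i) * catalan_number(4-1-i) for i in 0..3
First compute sub-values bottom-up:
  catalan_number(0) = 1, catalan_number(1) = 1
  catalan_number(2) = 1*1 + 1*1 = 2
  catalan_number(3) = 1*2 + 1*1 + 2*1 = 5
Now catalan_number(4):
  catalan_number(0)*catalan_number(3) = 1*5 = 5
  catalan_number(1)*catalan_number(2) = 1*2 = 2
  catalan_number(2)*catalan_number(1) = 2*1 = 2
  catalan_number(3)*catalan_number(0) = 5*1 = 5
= 5 + 2 + 2 + 5
= 14


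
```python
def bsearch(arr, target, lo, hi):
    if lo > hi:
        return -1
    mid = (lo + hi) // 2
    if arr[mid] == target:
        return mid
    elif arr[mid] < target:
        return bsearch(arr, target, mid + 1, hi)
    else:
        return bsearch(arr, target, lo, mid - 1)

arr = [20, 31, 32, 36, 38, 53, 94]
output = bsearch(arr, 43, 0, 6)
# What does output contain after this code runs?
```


bsearch(arr, 43, 0, 6)
lo=0, hi=6, mid=3, arr[mid]=36
36 < 43, search right half
lo=4, hi=6, mid=5, arr[mid]=53
53 > 43, search left half
lo=4, hi=4, mid=4, arr[mid]=38
38 < 43, search right half
lo > hi, target not found, return -1
= -1


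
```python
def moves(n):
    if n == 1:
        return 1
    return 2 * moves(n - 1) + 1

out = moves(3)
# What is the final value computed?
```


moves(3)
= 2 * moves(2) + 1
= 2 * (2 * moves(1) + 1) + 1
Now compute bottom-up:
moves(1) = 1
moves(2) = 2 * 1 + 1 = 3
moves(3) = 2 * 3 + 1 = 7
= 7


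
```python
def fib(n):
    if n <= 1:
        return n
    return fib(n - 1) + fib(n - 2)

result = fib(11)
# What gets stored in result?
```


fib(11)
= fib(10) + fib(9)
= (fib(9) + fib(8)) + fib(9)
Computing bottom-up: fib(0)=0, fib(1)=1, fib(2)=1, fib(3)=2, fib(4)=3, fib(5)=5, fib(6)=8, fib(7)=13, fib(8)=21, fib(9)=34, fib(10)=55, fib(11)=89
= 89


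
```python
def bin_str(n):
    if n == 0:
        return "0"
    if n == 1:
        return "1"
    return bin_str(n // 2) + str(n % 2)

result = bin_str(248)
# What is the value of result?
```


bin_str(248)
= bin_str(124) + "0"
= bin_str(62) + "0" + "0"
= bin_str(31) + "0" + "0" + "0"
= bin_str(15) + "1" + "0" + "0" + "0"
= bin_str(7) + "1" + "1" + "0" + "0" + "0"
= bin_str(3) + "1" + "1" + "1" + "0" + "0" + "0"
= bin_str(1) + "1" + "1" + "1" + "1" + "0" + "0" + "0"
= "1" + "1" + "1" + "1" + "1" + "0" + "0" + "0"
= "11111000"


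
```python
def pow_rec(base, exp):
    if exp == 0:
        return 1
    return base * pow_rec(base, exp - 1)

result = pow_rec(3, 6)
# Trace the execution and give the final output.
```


pow_rec(3, 6)
= 3 * pow_rec(3, 5)
= 3 * 3 * pow_rec(3, 4)
= 3 * 3 * 3 * pow_rec(3, 3)
= 3 * 3 * 3 * 3 * pow_rec(3, 2)
= 3 * 3 * 3 * 3 * 3 * pow_rec(3, 1)
= 3 * 3 * 3 * 3 * 3 * 3 * pow_rec(3, 0)
= 3 * 3 * 3 * 3 * 3 * 3 * 1
= 729


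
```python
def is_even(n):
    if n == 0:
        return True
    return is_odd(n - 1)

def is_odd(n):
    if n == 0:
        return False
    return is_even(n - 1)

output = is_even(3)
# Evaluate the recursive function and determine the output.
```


is_even(3)
= is_odd(2)
= is_even(1)
= is_odd(0)
n == 0: return False
= False


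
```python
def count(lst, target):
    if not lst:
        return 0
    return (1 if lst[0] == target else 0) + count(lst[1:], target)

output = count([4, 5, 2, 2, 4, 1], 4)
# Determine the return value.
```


count([4, 5, 2, 2, 4, 1], 4)
lst[0]=4 == 4: 1 + count([5, 2, 2, 4, 1], 4)
lst[0]=5 != 4: 0 + count([2, 2, 4, 1], 4)
lst[0]=2 != 4: 0 + count([2, 4, 1], 4)
lst[0]=2 != 4: 0 + count([4, 1], 4)
lst[0]=4 == 4: 1 + count([1], 4)
lst[0]=1 != 4: 0 + count([], 4)
= 2


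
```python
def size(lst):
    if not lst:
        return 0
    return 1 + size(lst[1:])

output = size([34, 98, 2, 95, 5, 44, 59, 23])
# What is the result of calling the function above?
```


size([34, 98, 2, 95, 5, 44, 59, 23])
= 1 + size([98, 2, 95, 5, 44, 59, 23])
= 1 + 1 + size([2, 95, 5, 44, 59, 23])
= 1 + 1 + 1 + size([95, 5, 44, 59, 23])
= 1 + 1 + 1 + 1 + size([5, 44, 59, 23])
= 1 + 1 + 1 + 1 + 1 + size([44, 59, 23])
= 1 + 1 + 1 + 1 + 1 + 1 + size([59, 23])
= 1 + 1 + 1 + 1 + 1 + 1 + 1 + size([23])
= 1 + 1 + 1 + 1 + 1 + 1 + 1 + 1 + size([])
= 1 + 1 + 1 + 1 + 1 + 1 + 1 + 1 + 0
= 8


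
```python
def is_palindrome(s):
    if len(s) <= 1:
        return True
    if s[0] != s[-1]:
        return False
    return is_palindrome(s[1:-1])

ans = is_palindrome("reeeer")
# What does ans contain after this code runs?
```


is_palindrome("reeeer")
"reeeer": s[0]='r' == s[-1]='r' -> is_palindrome("eeee")
"eeee": s[0]='e' == s[-1]='e' -> is_palindrome("ee")
"ee": s[0]='e' == s[-1]='e' -> is_palindrome("")
"": len <= 1 -> True
= True


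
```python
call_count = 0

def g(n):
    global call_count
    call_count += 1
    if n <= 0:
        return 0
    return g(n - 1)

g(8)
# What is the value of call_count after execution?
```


g(8) calls g(7) calls ... calls g(0)
Total calls: 8 + 1 (for base case) = 9


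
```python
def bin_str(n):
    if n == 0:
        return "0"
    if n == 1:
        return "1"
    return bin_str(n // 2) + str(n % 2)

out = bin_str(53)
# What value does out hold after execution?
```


bin_str(53)
= bin_str(26) + "1"
= bin_str(13) + "0" + "1"
= bin_str(6) + "1" + "0" + "1"
= bin_str(3) + "0" + "1" + "0" + "1"
= bin_str(1) + "1" + "0" + "1" + "0" + "1"
= "1" + "1" + "0" + "1" + "0" + "1"
= "110101"


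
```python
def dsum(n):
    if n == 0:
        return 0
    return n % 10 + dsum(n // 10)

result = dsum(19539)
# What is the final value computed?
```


dsum(19539)
= 9 + dsum(1953)
= 9 + 3 + dsum(195)
= 9 + 3 + 5 + dsum(19)
= 9 + 3 + 5 + 9 + dsum(1)
= 9 + 3 + 5 + 9 + 1 + dsum(0)
= 9 + 3 + 5 + 9 + 1 + 0
= 27


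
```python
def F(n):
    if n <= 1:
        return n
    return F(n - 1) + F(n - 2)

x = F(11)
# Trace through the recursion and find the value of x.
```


F(11)
= F(10) + F(9)
= (F(9) + F(8)) + F(9)
Computing bottom-up: F(0)=0, F(1)=1, F(2)=1, F(3)=2, F(4)=3, F(5)=5, F(6)=8, F(7)=13, F(8)=21, F(9)=34, F(10)=55, F(11)=89
= 89


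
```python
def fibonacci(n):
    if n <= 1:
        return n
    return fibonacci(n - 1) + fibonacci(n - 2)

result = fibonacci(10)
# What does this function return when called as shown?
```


fibonacci(10)
= fibonacci(9) + fibonacci(8)
= (fibonacci(8) + fibonacci(7)) + fibonacci(8)
Computing bottom-up: fibonacci(0)=0, fibonacci(1)=1, fibonacci(2)=1, fibonacci(3)=2, fibonacci(4)=3, fibonacci(5)=5, fibonacci(6)=8, fibonacci(7)=13, fibonacci(8)=21, fibonacci(9)=34, fibonacci(10)=55
= 55


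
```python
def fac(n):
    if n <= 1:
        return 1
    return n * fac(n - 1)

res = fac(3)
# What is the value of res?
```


fac(3)
= 3 * fac(2)
= 3 * 2 * fac(1)
= 3 * 2 * 1
= 6


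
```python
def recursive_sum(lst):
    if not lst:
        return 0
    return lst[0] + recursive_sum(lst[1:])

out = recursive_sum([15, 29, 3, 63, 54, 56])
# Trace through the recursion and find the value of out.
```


recursive_sum([15, 29, 3, 63, 54, 56])
= 15 + recursive_sum([29, 3, 63, 54, 56])
= 15 + 29 + recursive_sum([3, 63, 54, 56])
= 15 + 29 + 3 + recursive_sum([63, 54, 56])
= 15 + 29 + 3 + 63 + recursive_sum([54, 56])
= 15 + 29 + 3 + 63 + 54 + recursive_sum([56])
= 15 + 29 + 3 + 63 + 54 + 56 + recursive_sum([])
= 15 + 29 + 3 + 63 + 54 + 56 + 0
= 220


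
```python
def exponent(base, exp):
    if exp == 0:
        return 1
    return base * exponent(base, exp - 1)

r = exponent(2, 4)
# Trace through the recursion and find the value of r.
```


exponent(2, 4)
= 2 * exponent(2, 3)
= 2 * 2 * exponent(2, 2)
= 2 * 2 * 2 * exponent(2, 1)
= 2 * 2 * 2 * 2 * exponent(2, 0)
= 2 * 2 * 2 * 2 * 1
= 16


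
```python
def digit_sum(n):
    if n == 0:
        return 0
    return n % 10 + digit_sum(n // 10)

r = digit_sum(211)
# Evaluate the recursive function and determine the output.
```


digit_sum(211)
= 1 + digit_sum(21)
= 1 + 1 + digit_sum(2)
= 1 + 1 + 2 + digit_sum(0)
= 1 + 1 + 2 + 0
= 4


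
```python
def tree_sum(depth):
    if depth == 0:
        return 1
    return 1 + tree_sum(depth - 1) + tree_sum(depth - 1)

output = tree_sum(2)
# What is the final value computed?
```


tree_sum(2)
= 1 + tree_sum(1) + tree_sum(1)
= 1 + 2 * tree_sum(1)
tree_sum(k) = 2^(k+1) - 1
tree_sum(0) = 1
tree_sum(1) = 3
tree_sum(2) = 7
tree_sum(2) = 2^3 - 1 = 7


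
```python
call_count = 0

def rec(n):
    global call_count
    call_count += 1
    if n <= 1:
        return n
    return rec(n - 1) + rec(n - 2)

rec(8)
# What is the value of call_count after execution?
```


rec(8) calls rec(7) and rec(6); each non-base call branches into two more.
Let C(k) = total number of calls made by rec(k), including the call to rec(k) itself.
Base cases: C(0) = 1, C(1) = 1
Recurrence: C(k) = 1 + C(k-1) + C(k-2)
  C(2) = 1 + C(1) + C(0) = 1 + 1 + 1 = 3
  C(3) = 1 + C(2) + C(1) = 1 + 3 + 1 = 5
  C(4) = 1 + C(3) + C(2) = 1 + 5 + 3 = 9
  C(5) = 1 + C(4) + C(3) = 1 + 9 + 5 = 15
  C(6) = 1 + C(5) + C(4) = 1 + 15 + 9 = 25
  C(7) = 1 + C(6) + C(5) = 1 + 25 + 15 = 41
  C(8) = 1 + C(7) + C(6) = 1 + 41 + 25 = 67
Total calls = C(8) = 67


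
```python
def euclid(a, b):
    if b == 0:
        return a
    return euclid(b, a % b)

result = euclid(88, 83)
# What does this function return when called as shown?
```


euclid(88, 83)
= euclid(83, 88 % 83) = euclid(83, 5)
= euclid(5, 83 % 5) = euclid(5, 3)
= euclid(3, 5 % 3) = euclid(3, 2)
= euclid(2, 3 % 2) = euclid(2, 1)
= euclid(1, 2 % 1) = euclid(1, 0)
b == 0, return a = 1


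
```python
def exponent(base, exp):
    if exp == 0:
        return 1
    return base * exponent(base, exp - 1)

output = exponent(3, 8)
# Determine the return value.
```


exponent(3, 8)
= 3 * exponent(3, 7)
= 3 * 3 * exponent(3, 6)
= 3 * 3 * 3 * exponent(3, 5)
= 3 * 3 * 3 * 3 * exponent(3, 4)
= 3 * 3 * 3 * 3 * 3 * exponent(3, 3)
= 3 * 3 * 3 * 3 * 3 * 3 * exponent(3, 2)
= 3 * 3 * 3 * 3 * 3 * 3 * 3 * exponent(3, 1)
= 3 * 3 * 3 * 3 * 3 * 3 * 3 * 3 * exponent(3, 0)
= 3 * 3 * 3 * 3 * 3 * 3 * 3 * 3 * 1
= 6561


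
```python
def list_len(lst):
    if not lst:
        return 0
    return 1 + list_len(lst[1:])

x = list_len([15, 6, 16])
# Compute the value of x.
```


list_len([15, 6, 16])
= 1 + list_len([6, 16])
= 1 + 1 + list_len([16])
= 1 + 1 + 1 + list_len([])
= 1 + 1 + 1 + 0
= 3


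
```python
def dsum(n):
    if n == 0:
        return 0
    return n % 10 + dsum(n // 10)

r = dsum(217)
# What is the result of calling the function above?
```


dsum(217)
= 7 + dsum(21)
= 7 + 1 + dsum(2)
= 7 + 1 + 2 + dsum(0)
= 7 + 1 + 2 + 0
= 10


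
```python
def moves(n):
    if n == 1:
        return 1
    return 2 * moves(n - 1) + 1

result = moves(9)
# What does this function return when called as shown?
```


moves(9)
= 2 * moves(8) + 1
= 2 * (2 * moves(7) + 1) + 1
= 2 * (2 * (2 * moves(6) + 1) + 1) + 1
= 2 * (2 * (2 * (2 * moves(5) + 1) + 1) + 1) + 1
= 2 * (2 * (2 * (2 * (2 * moves(4) + 1) + 1) + 1) + 1) + 1
= 2 * (2 * (2 * (2 * (2 * (2 * moves(3) + 1) + 1) + 1) + 1) + 1) + 1
= 2 * (2 * (2 * (2 * (2 * (2 * (2 * moves(2) + 1) + 1) + 1) + 1) + 1) + 1) + 1
= 2 * (2 * (2 * (2 * (2 * (2 * (2 * (2 * moves(1) + 1) + 1) + 1) + 1) + 1) + 1) + 1) + 1
Now compute bottom-up:
moves(1) = 1
moves(2) = 2 * 1 + 1 = 3
moves(3) = 2 * 3 + 1 = 7
moves(4) = 2 * 7 + 1 = 15
moves(5) = 2 * 15 + 1 = 31
moves(6) = 2 * 31 + 1 = 63
moves(7) = 2 * 63 + 1 = 127
moves(8) = 2 * 127 + 1 = 255
moves(9) = 2 * 255 + 1 = 511
= 511


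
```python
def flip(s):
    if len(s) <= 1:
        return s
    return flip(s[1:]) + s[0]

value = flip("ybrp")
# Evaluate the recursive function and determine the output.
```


flip("ybrp")
= flip("brp") + "y"
= flip("rp") + "b" + "y"
= flip("p") + "r" + "b" + "y"
= "p" + "r" + "b" + "y"
= "prby"


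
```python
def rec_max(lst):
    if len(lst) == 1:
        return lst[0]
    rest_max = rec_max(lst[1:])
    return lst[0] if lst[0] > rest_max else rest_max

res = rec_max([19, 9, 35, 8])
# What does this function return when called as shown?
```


rec_max([19, 9, 35, 8])
= compare 19 with rec_max([9, 35, 8])
= compare 9 with rec_max([35, 8])
= compare 35 with rec_max([8])
Base: rec_max([8]) = 8
compare 35 with 8: max = 35
compare 9 with 35: max = 35
compare 19 with 35: max = 35
= 35


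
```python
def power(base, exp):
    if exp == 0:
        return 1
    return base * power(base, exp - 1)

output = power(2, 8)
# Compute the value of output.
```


power(2, 8)
= 2 * power(2, 7)
= 2 * 2 * power(2, 6)
= 2 * 2 * 2 * power(2, 5)
= 2 * 2 * 2 * 2 * power(2, 4)
= 2 * 2 * 2 * 2 * 2 * power(2, 3)
= 2 * 2 * 2 * 2 * 2 * 2 * power(2, 2)
= 2 * 2 * 2 * 2 * 2 * 2 * 2 * power(2, 1)
= 2 * 2 * 2 * 2 * 2 * 2 * 2 * 2 * power(2, 0)
= 2 * 2 * 2 * 2 * 2 * 2 * 2 * 2 * 1
= 256


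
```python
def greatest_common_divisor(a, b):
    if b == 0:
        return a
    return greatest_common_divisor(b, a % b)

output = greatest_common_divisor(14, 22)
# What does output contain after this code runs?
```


greatest_common_divisor(14, 22)
= greatest_common_divisor(22, 14 % 22) = greatest_common_divisor(22, 14)
= greatest_common_divisor(14, 22 % 14) = greatest_common_divisor(14, 8)
= greatest_common_divisor(8, 14 % 8) = greatest_common_divisor(8, 6)
= greatest_common_divisor(6, 8 % 6) = greatest_common_divisor(6, 2)
= greatest_common_divisor(2, 6 % 2) = greatest_common_divisor(2, 0)
b == 0, return a = 2


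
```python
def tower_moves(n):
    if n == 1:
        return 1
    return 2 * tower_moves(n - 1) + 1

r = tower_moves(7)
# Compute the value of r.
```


tower_moves(7)
= 2 * tower_moves(6) + 1
= 2 * (2 * tower_moves(5) + 1) + 1
= 2 * (2 * (2 * tower_moves(4) + 1) + 1) + 1
= 2 * (2 * (2 * (2 * tower_moves(3) + 1) + 1) + 1) + 1
= 2 * (2 * (2 * (2 * (2 * tower_moves(2) + 1) + 1) + 1) + 1) + 1
= 2 * (2 * (2 * (2 * (2 * (2 * tower_moves(1) + 1) + 1) + 1) + 1) + 1) + 1
Now compute bottom-up:
tower_moves(1) = 1
tower_moves(2) = 2 * 1 + 1 = 3
tower_moves(3) = 2 * 3 + 1 = 7
tower_moves(4) = 2 * 7 + 1 = 15
tower_moves(5) = 2 * 15 + 1 = 31
tower_moves(6) = 2 * 31 + 1 = 63
tower_moves(7) = 2 * 63 + 1 = 127
= 127


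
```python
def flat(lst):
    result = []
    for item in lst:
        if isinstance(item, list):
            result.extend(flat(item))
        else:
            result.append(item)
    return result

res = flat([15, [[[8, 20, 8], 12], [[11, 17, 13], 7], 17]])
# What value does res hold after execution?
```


flat([15, [[[8, 20, 8], 12], [[11, 17, 13], 7], 17]])
Processing each element:
  15 is not a list -> append 15
  [[[8, 20, 8], 12], [[11, 17, 13], 7], 17] is a list -> flat recursively -> [8, 20, 8, 12, 11, 17, 13, 7, 17]
= [15, 8, 20, 8, 12, 11, 17, 13, 7, 17]


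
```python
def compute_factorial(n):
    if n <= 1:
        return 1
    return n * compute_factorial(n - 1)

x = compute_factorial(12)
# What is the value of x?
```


compute_factorial(12)
= 12 * compute_factorial(11)
= 12 * 11 * compute_factorial(10)
= 12 * 11 * 10 * compute_factorial(9)
= 12 * 11 * 10 * 9 * compute_factorial(8)
= 12 * 11 * 10 * 9 * 8 * compute_factorial(7)
= 12 * 11 * 10 * 9 * 8 * 7 * compute_factorial(6)
= 12 * 11 * 10 * 9 * 8 * 7 * 6 * compute_factorial(5)
= 12 * 11 * 10 * 9 * 8 * 7 * 6 * 5 * compute_factorial(4)
= 12 * 11 * 10 * 9 * 8 * 7 * 6 * 5 * 4 * compute_factorial(3)
= 12 * 11 * 10 * 9 * 8 * 7 * 6 * 5 * 4 * 3 * compute_factorial(2)
= 12 * 11 * 10 * 9 * 8 * 7 * 6 * 5 * 4 * 3 * 2 * compute_factorial(1)
= 12 * 11 * 10 * 9 * 8 * 7 * 6 * 5 * 4 * 3 * 2 * 1
= 479001600


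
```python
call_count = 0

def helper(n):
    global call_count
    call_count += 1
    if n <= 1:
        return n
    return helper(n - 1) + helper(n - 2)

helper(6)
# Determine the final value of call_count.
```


helper(6) calls helper(5) and helper(4); each non-base call branches into two more.
Let C(k) = total number of calls made by helper(k), including the call to helper(k) itself.
Base cases: C(0) = 1, C(1) = 1
Recurrence: C(k) = 1 + C(k-1) + C(k-2)
  C(2) = 1 + C(1) + C(0) = 1 + 1 + 1 = 3
  C(3) = 1 + C(2) + C(1) = 1 + 3 + 1 = 5
  C(4) = 1 + C(3) + C(2) = 1 + 5 + 3 = 9
  C(5) = 1 + C(4) + C(3) = 1 + 9 + 5 = 15
  C(6) = 1 + C(5) + C(4) = 1 + 15 + 9 = 25
Total calls = C(6) = 25


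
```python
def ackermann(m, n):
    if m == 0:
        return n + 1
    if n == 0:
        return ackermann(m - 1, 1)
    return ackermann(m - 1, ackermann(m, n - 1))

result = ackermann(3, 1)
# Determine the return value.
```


ackermann(3, 1)
= ackermann(2, ackermann(3, 0))
First compute ackermann(3, 0) = 5
= ackermann(2, 5)
= 13


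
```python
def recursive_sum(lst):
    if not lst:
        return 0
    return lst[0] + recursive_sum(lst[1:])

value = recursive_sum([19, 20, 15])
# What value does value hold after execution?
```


recursive_sum([19, 20, 15])
= 19 + recursive_sum([20, 15])
= 19 + 20 + recursive_sum([15])
= 19 + 20 + 15 + recursive_sum([])
= 19 + 20 + 15 + 0
= 54


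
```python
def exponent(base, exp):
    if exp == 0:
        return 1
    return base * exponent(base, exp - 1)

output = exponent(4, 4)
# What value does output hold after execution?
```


exponent(4, 4)
= 4 * exponent(4, 3)
= 4 * 4 * exponent(4, 2)
= 4 * 4 * 4 * exponent(4, 1)
= 4 * 4 * 4 * 4 * exponent(4, 0)
= 4 * 4 * 4 * 4 * 1
= 256


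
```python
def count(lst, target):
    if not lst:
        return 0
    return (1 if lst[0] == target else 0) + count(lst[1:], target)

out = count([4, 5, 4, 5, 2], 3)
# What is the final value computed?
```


count([4, 5, 4, 5, 2], 3)
lst[0]=4 != 3: 0 + count([5, 4, 5, 2], 3)
lst[0]=5 != 3: 0 + count([4, 5, 2], 3)
lst[0]=4 != 3: 0 + count([5, 2], 3)
lst[0]=5 != 3: 0 + count([2], 3)
lst[0]=2 != 3: 0 + count([], 3)
= 0


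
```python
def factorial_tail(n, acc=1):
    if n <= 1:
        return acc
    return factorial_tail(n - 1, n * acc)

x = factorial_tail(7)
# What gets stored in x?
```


factorial_tail(7, 1)
= factorial_tail(6, 7 * 1) = factorial_tail(6, 7)
= factorial_tail(5, 6 * 7) = factorial_tail(5, 42)
= factorial_tail(4, 5 * 42) = factorial_tail(4, 210)
= factorial_tail(3, 4 * 210) = factorial_tail(3, 840)
= factorial_tail(2, 3 * 840) = factorial_tail(2, 2520)
= factorial_tail(1, 2 * 2520) = factorial_tail(1, 5040)
n <= 1, return acc = 5040


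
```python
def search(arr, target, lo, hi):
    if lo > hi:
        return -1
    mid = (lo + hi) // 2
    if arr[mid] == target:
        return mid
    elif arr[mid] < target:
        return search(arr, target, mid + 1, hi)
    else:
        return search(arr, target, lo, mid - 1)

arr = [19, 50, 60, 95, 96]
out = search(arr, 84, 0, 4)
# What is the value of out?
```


search(arr, 84, 0, 4)
lo=0, hi=4, mid=2, arr[mid]=60
60 < 84, search right half
lo=3, hi=4, mid=3, arr[mid]=95
95 > 84, search left half
lo > hi, target not found, return -1
= -1


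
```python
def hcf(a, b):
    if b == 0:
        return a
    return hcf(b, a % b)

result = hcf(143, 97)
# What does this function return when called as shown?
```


hcf(143, 97)
= hcf(97, 143 % 97) = hcf(97, 46)
= hcf(46, 97 % 46) = hcf(46, 5)
= hcf(5, 46 % 5) = hcf(5, 1)
= hcf(1, 5 % 1) = hcf(1, 0)
b == 0, return a = 1


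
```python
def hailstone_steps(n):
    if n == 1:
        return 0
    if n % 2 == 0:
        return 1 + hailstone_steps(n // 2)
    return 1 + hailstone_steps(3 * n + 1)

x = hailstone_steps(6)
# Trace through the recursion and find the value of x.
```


hailstone_steps(6)
6 is even -> hailstone_steps(3)
3 is odd -> 3*3+1 = 10 -> hailstone_steps(10)
10 is even -> hailstone_steps(5)
5 is odd -> 3*5+1 = 16 -> hailstone_steps(16)
16 is even -> hailstone_steps(8)
8 is even -> hailstone_steps(4)
4 is even -> hailstone_steps(2)
2 is even -> hailstone_steps(1)
Reached 1 after 8 steps
= 8


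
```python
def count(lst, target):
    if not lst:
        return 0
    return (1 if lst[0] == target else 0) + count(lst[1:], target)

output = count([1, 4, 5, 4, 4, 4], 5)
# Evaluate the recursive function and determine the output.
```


count([1, 4, 5, 4, 4, 4], 5)
lst[0]=1 != 5: 0 + count([4, 5, 4, 4, 4], 5)
lst[0]=4 != 5: 0 + count([5, 4, 4, 4], 5)
lst[0]=5 == 5: 1 + count([4, 4, 4], 5)
lst[0]=4 != 5: 0 + count([4, 4], 5)
lst[0]=4 != 5: 0 + count([4], 5)
lst[0]=4 != 5: 0 + count([], 5)
= 1


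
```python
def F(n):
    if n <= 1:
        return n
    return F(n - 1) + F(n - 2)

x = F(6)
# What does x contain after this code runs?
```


F(6)
= F(5) + F(4)
= (F(4) + F(3)) + F(4)
Computing bottom-up: F(0)=0, F(1)=1, F(2)=1, F(3)=2, F(4)=3, F(5)=5, F(6)=8
= 8


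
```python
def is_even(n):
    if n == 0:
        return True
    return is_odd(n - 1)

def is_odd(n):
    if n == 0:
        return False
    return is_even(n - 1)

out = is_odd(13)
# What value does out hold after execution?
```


is_odd(13)
= is_even(12)
= is_odd(11)
= is_even(10)
= is_odd(9)
= is_even(8)
= is_odd(7)
= is_even(6)
= is_odd(5)
= is_even(4)
= is_odd(3)
= is_even(2)
= is_odd(1)
= is_even(0)
n == 0: return True
= True


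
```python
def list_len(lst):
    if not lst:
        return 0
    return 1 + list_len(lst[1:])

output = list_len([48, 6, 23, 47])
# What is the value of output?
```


list_len([48, 6, 23, 47])
= 1 + list_len([6, 23, 47])
= 1 + 1 + list_len([23, 47])
= 1 + 1 + 1 + list_len([47])
= 1 + 1 + 1 + 1 + list_len([])
= 1 + 1 + 1 + 1 + 0
= 4


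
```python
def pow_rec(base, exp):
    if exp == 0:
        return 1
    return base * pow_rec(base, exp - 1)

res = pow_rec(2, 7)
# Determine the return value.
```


pow_rec(2, 7)
= 2 * pow_rec(2, 6)
= 2 * 2 * pow_rec(2, 5)
= 2 * 2 * 2 * pow_rec(2, 4)
= 2 * 2 * 2 * 2 * pow_rec(2, 3)
= 2 * 2 * 2 * 2 * 2 * pow_rec(2, 2)
= 2 * 2 * 2 * 2 * 2 * 2 * pow_rec(2, 1)
= 2 * 2 * 2 * 2 * 2 * 2 * 2 * pow_rec(2, 0)
= 2 * 2 * 2 * 2 * 2 * 2 * 2 * 1
= 128


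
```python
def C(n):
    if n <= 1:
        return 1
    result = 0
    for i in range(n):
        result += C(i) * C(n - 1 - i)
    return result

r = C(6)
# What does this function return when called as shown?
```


C(6)
= sum of C(i) * C(6-1-i) for i in 0..5
First compute sub-values bottom-up:
  C(0) = 1, C(1) = 1
  C(2) = 1*1 + 1*1 = 2
  C(3) = 1*2 + 1*1 + 2*1 = 5
  C(4) = 1*5 + 1*2 + 2*1 + 5*1 = 14
  C(5) = 1*14 + 1*5 + 2*2 + 5*1 + 14*1 = 42
Now C(6):
  C(0)*C(5) = 1*42 = 42
  C(1)*C(4) = 1*14 = 14
  C(2)*C(3) = 2*5 = 10
  C(3)*C(2) = 5*2 = 10
  C(4)*C(1) = 14*1 = 14
  C(5)*C(0) = 42*1 = 42
= 42 + 14 + 10 + 10 + 14 + 42
= 132


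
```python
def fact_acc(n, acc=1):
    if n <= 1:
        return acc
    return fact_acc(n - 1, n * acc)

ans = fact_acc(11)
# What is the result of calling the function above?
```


fact_acc(11, 1)
= fact_acc(10, 11 * 1) = fact_acc(10, 11)
= fact_acc(9, 10 * 11) = fact_acc(9, 110)
= fact_acc(8, 9 * 110) = fact_acc(8, 990)
= fact_acc(7, 8 * 990) = fact_acc(7, 7920)
= fact_acc(6, 7 * 7920) = fact_acc(6, 55440)
= fact_acc(5, 6 * 55440) = fact_acc(5, 332640)
= fact_acc(4, 5 * 332640) = fact_acc(4, 1663200)
= fact_acc(3, 4 * 1663200) = fact_acc(3, 6652800)
= fact_acc(2, 3 * 6652800) = fact_acc(2, 19958400)
= fact_acc(1, 2 * 19958400) = fact_acc(1, 39916800)
n <= 1, return acc = 39916800


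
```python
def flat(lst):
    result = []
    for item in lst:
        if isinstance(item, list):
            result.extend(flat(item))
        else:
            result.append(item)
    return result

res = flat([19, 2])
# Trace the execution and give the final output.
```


flat([19, 2])
Processing each element:
  19 is not a list -> append 19
  2 is not a list -> append 2
= [19, 2]


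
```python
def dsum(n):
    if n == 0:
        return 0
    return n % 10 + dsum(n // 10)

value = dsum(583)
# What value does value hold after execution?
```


dsum(583)
= 3 + dsum(58)
= 3 + 8 + dsum(5)
= 3 + 8 + 5 + dsum(0)
= 3 + 8 + 5 + 0
= 16


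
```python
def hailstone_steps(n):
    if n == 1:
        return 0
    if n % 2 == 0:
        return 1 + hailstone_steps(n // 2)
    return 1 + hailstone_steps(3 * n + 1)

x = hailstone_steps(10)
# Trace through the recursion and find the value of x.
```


hailstone_steps(10)
10 is even -> hailstone_steps(5)
5 is odd -> 3*5+1 = 16 -> hailstone_steps(16)
16 is even -> hailstone_steps(8)
8 is even -> hailstone_steps(4)
4 is even -> hailstone_steps(2)
2 is even -> hailstone_steps(1)
Reached 1 after 6 steps
= 6


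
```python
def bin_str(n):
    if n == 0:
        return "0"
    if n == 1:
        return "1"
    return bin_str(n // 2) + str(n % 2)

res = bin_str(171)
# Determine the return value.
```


bin_str(171)
= bin_str(85) + "1"
= bin_str(42) + "1" + "1"
= bin_str(21) + "0" + "1" + "1"
= bin_str(10) + "1" + "0" + "1" + "1"
= bin_str(5) + "0" + "1" + "0" + "1" + "1"
= bin_str(2) + "1" + "0" + "1" + "0" + "1" + "1"
= bin_str(1) + "0" + "1" + "0" + "1" + "0" + "1" + "1"
= "1" + "0" + "1" + "0" + "1" + "0" + "1" + "1"
= "10101011"


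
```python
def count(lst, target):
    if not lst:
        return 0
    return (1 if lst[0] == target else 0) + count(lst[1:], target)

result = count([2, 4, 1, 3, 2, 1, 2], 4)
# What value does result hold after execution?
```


count([2, 4, 1, 3, 2, 1, 2], 4)
lst[0]=2 != 4: 0 + count([4, 1, 3, 2, 1, 2], 4)
lst[0]=4 == 4: 1 + count([1, 3, 2, 1, 2], 4)
lst[0]=1 != 4: 0 + count([3, 2, 1, 2], 4)
lst[0]=3 != 4: 0 + count([2, 1, 2], 4)
lst[0]=2 != 4: 0 + count([1, 2], 4)
lst[0]=1 != 4: 0 + count([2], 4)
lst[0]=2 != 4: 0 + count([], 4)
= 1


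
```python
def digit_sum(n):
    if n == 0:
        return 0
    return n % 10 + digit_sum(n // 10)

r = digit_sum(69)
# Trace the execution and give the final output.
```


digit_sum(69)
= 9 + digit_sum(6)
= 9 + 6 + digit_sum(0)
= 9 + 6 + 0
= 15


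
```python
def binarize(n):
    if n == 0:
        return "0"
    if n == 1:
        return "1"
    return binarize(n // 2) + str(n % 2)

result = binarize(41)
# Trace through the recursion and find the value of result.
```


binarize(41)
= binarize(20) + "1"
= binarize(10) + "0" + "1"
= binarize(5) + "0" + "0" + "1"
= binarize(2) + "1" + "0" + "0" + "1"
= binarize(1) + "0" + "1" + "0" + "0" + "1"
= "1" + "0" + "1" + "0" + "0" + "1"
= "101001"


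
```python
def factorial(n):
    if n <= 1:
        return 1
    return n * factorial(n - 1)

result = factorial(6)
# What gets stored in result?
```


factorial(6)
= 6 * factorial(5)
= 6 * 5 * factorial(4)
= 6 * 5 * 4 * factorial(3)
= 6 * 5 * 4 * 3 * factorial(2)
= 6 * 5 * 4 * 3 * 2 * factorial(1)
= 6 * 5 * 4 * 3 * 2 * 1
= 720


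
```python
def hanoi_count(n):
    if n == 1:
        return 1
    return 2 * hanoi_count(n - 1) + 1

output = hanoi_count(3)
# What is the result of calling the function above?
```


hanoi_count(3)
= 2 * hanoi_count(2) + 1
= 2 * (2 * hanoi_count(1) + 1) + 1
Now compute bottom-up:
hanoi_count(1) = 1
hanoi_count(2) = 2 * 1 + 1 = 3
hanoi_count(3) = 2 * 3 + 1 = 7
= 7


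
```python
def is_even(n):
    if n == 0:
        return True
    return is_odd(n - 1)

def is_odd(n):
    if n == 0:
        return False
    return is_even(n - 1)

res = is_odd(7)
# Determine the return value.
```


is_odd(7)
= is_even(6)
= is_odd(5)
= is_even(4)
= is_odd(3)
= is_even(2)
= is_odd(1)
= is_even(0)
n == 0: return True
= True


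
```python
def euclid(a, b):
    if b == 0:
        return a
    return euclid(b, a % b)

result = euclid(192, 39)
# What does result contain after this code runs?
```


euclid(192, 39)
= euclid(39, 192 % 39) = euclid(39, 36)
= euclid(36, 39 % 36) = euclid(36, 3)
= euclid(3, 36 % 3) = euclid(3, 0)
b == 0, return a = 3


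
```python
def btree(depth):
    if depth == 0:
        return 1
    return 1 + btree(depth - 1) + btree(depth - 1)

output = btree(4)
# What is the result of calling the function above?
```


btree(4)
= 1 + btree(3) + btree(3)
= 1 + 2 * btree(3)
btree(k) = 2^(k+1) - 1
btree(0) = 1
btree(1) = 3
btree(2) = 7
btree(3) = 15
btree(4) = 31
btree(4) = 2^5 - 1 = 31


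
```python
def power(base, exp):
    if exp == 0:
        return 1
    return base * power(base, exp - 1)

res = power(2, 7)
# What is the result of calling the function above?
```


power(2, 7)
= 2 * power(2, 6)
= 2 * 2 * power(2, 5)
= 2 * 2 * 2 * power(2, 4)
= 2 * 2 * 2 * 2 * power(2, 3)
= 2 * 2 * 2 * 2 * 2 * power(2, 2)
= 2 * 2 * 2 * 2 * 2 * 2 * power(2, 1)
= 2 * 2 * 2 * 2 * 2 * 2 * 2 * power(2, 0)
= 2 * 2 * 2 * 2 * 2 * 2 * 2 * 1
= 128


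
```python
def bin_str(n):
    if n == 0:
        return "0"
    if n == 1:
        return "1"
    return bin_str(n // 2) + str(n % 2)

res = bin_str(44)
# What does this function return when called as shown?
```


bin_str(44)
= bin_str(22) + "0"
= bin_str(11) + "0" + "0"
= bin_str(5) + "1" + "0" + "0"
= bin_str(2) + "1" + "1" + "0" + "0"
= bin_str(1) + "0" + "1" + "1" + "0" + "0"
= "1" + "0" + "1" + "1" + "0" + "0"
= "101100"


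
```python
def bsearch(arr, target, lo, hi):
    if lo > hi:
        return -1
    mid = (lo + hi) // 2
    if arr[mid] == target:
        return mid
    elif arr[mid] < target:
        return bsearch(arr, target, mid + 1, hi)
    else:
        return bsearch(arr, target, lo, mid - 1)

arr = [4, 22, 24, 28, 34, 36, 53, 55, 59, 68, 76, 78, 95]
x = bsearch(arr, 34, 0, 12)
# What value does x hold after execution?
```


bsearch(arr, 34, 0, 12)
lo=0, hi=12, mid=6, arr[mid]=53
53 > 34, search left half
lo=0, hi=5, mid=2, arr[mid]=24
24 < 34, search right half
lo=3, hi=5, mid=4, arr[mid]=34
arr[4] == 34, found at index 4
= 4


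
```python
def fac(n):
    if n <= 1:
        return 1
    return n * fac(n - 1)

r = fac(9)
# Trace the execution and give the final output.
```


fac(9)
= 9 * fac(8)
= 9 * 8 * fac(7)
= 9 * 8 * 7 * fac(6)
= 9 * 8 * 7 * 6 * fac(5)
= 9 * 8 * 7 * 6 * 5 * fac(4)
= 9 * 8 * 7 * 6 * 5 * 4 * fac(3)
= 9 * 8 * 7 * 6 * 5 * 4 * 3 * fac(2)
= 9 * 8 * 7 * 6 * 5 * 4 * 3 * 2 * fac(1)
= 9 * 8 * 7 * 6 * 5 * 4 * 3 * 2 * 1
= 362880


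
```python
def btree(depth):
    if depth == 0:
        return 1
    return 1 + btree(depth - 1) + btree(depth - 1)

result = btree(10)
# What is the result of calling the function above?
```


btree(10)
= 1 + btree(9) + btree(9)
= 1 + 2 * btree(9)
btree(k) = 2^(k+1) - 1
btree(0) = 1
btree(1) = 3
btree(2) = 7
btree(3) = 15
btree(4) = 31
btree(10) = 2^11 - 1 = 2047


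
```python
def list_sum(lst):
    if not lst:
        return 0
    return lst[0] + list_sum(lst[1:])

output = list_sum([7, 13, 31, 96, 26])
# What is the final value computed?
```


list_sum([7, 13, 31, 96, 26])
= 7 + list_sum([13, 31, 96, 26])
= 7 + 13 + list_sum([31, 96, 26])
= 7 + 13 + 31 + list_sum([96, 26])
= 7 + 13 + 31 + 96 + list_sum([26])
= 7 + 13 + 31 + 96 + 26 + list_sum([])
= 7 + 13 + 31 + 96 + 26 + 0
= 173


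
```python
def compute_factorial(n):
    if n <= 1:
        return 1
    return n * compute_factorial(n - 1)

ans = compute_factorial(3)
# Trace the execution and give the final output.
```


compute_factorial(3)
= 3 * compute_factorial(2)
= 3 * 2 * compute_factorial(1)
= 3 * 2 * 1
= 6


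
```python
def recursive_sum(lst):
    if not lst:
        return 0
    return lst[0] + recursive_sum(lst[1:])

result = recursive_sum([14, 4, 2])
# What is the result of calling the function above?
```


recursive_sum([14, 4, 2])
= 14 + recursive_sum([4, 2])
= 14 + 4 + recursive_sum([2])
= 14 + 4 + 2 + recursive_sum([])
= 14 + 4 + 2 + 0
= 20


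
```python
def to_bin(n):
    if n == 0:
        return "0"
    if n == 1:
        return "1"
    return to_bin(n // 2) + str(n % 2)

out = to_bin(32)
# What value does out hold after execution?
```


to_bin(32)
= to_bin(16) + "0"
= to_bin(8) + "0" + "0"
= to_bin(4) + "0" + "0" + "0"
= to_bin(2) + "0" + "0" + "0" + "0"
= to_bin(1) + "0" + "0" + "0" + "0" + "0"
= "1" + "0" + "0" + "0" + "0" + "0"
= "100000"


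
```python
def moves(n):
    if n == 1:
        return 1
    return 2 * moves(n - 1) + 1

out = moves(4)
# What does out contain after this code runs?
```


moves(4)
= 2 * moves(3) + 1
= 2 * (2 * moves(2) + 1) + 1
= 2 * (2 * (2 * moves(1) + 1) + 1) + 1
Now compute bottom-up:
moves(1) = 1
moves(2) = 2 * 1 + 1 = 3
moves(3) = 2 * 3 + 1 = 7
moves(4) = 2 * 7 + 1 = 15
= 15


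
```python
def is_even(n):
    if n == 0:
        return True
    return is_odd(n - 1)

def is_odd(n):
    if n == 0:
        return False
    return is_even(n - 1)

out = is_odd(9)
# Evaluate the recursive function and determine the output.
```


is_odd(9)
= is_even(8)
= is_odd(7)
= is_even(6)
= is_odd(5)
= is_even(4)
= is_odd(3)
= is_even(2)
= is_odd(1)
= is_even(0)
n == 0: return True
= True


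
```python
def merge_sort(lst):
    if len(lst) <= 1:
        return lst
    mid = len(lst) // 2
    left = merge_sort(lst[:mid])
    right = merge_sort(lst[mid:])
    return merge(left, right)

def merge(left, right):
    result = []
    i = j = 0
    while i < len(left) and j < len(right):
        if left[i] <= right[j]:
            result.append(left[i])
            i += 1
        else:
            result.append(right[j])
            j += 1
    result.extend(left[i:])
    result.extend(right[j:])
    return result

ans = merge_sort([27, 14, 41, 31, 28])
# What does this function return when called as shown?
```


merge_sort([27, 14, 41, 31, 28])
Split into [27, 14] and [41, 31, 28]
Left sorted: [14, 27]
Right sorted: [28, 31, 41]
Merge [14, 27] and [28, 31, 41]
= [14, 27, 28, 31, 41]


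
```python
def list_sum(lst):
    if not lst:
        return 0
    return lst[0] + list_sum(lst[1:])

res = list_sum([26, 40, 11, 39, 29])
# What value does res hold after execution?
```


list_sum([26, 40, 11, 39, 29])
= 26 + list_sum([40, 11, 39, 29])
= 26 + 40 + list_sum([11, 39, 29])
= 26 + 40 + 11 + list_sum([39, 29])
= 26 + 40 + 11 + 39 + list_sum([29])
= 26 + 40 + 11 + 39 + 29 + list_sum([])
= 26 + 40 + 11 + 39 + 29 + 0
= 145


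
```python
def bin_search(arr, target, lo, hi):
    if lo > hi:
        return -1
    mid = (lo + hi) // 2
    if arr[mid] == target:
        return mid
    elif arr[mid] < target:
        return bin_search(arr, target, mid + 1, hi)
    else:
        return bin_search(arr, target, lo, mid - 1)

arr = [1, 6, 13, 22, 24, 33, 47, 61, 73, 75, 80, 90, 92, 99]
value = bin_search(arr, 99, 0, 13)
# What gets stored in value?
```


bin_search(arr, 99, 0, 13)
lo=0, hi=13, mid=6, arr[mid]=47
47 < 99, search right half
lo=7, hi=13, mid=10, arr[mid]=80
80 < 99, search right half
lo=11, hi=13, mid=12, arr[mid]=92
92 < 99, search right half
lo=13, hi=13, mid=13, arr[mid]=99
arr[13] == 99, found at index 13
= 13


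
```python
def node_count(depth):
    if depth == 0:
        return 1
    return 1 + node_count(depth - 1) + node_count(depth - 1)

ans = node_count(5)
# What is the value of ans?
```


node_count(5)
= 1 + node_count(4) + node_count(4)
= 1 + 2 * node_count(4)
node_count(k) = 2^(k+1) - 1
node_count(0) = 1
node_count(1) = 3
node_count(2) = 7
node_count(3) = 15
node_count(4) = 31
node_count(5) = 2^6 - 1 = 63


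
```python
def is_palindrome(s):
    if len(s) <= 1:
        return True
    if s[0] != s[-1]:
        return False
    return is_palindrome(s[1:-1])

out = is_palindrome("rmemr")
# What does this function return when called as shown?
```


is_palindrome("rmemr")
"rmemr": s[0]='r' == s[-1]='r' -> is_palindrome("mem")
"mem": s[0]='m' == s[-1]='m' -> is_palindrome("e")
"e": len <= 1 -> True
= True


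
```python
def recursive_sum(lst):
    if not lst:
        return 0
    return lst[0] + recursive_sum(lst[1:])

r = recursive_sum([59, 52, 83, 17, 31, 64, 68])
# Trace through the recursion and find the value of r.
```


recursive_sum([59, 52, 83, 17, 31, 64, 68])
= 59 + recursive_sum([52, 83, 17, 31, 64, 68])
= 59 + 52 + recursive_sum([83, 17, 31, 64, 68])
= 59 + 52 + 83 + recursive_sum([17, 31, 64, 68])
= 59 + 52 + 83 + 17 + recursive_sum([31, 64, 68])
= 59 + 52 + 83 + 17 + 31 + recursive_sum([64, 68])
= 59 + 52 + 83 + 17 + 31 + 64 + recursive_sum([68])
= 59 + 52 + 83 + 17 + 31 + 64 + 68 + recursive_sum([])
= 59 + 52 + 83 + 17 + 31 + 64 + 68 + 0
= 374


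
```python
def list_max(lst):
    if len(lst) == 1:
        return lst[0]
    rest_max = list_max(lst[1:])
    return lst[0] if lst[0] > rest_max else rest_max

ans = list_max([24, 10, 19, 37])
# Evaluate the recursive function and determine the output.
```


list_max([24, 10, 19, 37])
= compare 24 with list_max([10, 19, 37])
= compare 10 with list_max([19, 37])
= compare 19 with list_max([37])
Base: list_max([37]) = 37
compare 19 with 37: max = 37
compare 10 with 37: max = 37
compare 24 with 37: max = 37
= 37


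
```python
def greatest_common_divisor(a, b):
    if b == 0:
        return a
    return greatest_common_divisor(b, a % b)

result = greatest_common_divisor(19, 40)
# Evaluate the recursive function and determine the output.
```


greatest_common_divisor(19, 40)
= greatest_common_divisor(40, 19 % 40) = greatest_common_divisor(40, 19)
= greatest_common_divisor(19, 40 % 19) = greatest_common_divisor(19, 2)
= greatest_common_divisor(2, 19 % 2) = greatest_common_divisor(2, 1)
= greatest_common_divisor(1, 2 % 1) = greatest_common_divisor(1, 0)
b == 0, return a = 1


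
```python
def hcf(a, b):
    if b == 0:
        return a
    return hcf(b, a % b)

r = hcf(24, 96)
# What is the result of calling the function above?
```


hcf(24, 96)
= hcf(96, 24 % 96) = hcf(96, 24)
= hcf(24, 96 % 24) = hcf(24, 0)
b == 0, return a = 24


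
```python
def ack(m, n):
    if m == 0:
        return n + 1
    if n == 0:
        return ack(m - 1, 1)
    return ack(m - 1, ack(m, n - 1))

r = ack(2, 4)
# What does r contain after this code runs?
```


ack(2, 4)
= ack(1, ack(2, 3))
First compute ack(2, 3) = 9
= ack(1, 9)
= 11


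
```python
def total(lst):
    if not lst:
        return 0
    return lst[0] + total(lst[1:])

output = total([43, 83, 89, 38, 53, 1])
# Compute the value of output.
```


total([43, 83, 89, 38, 53, 1])
= 43 + total([83, 89, 38, 53, 1])
= 43 + 83 + total([89, 38, 53, 1])
= 43 + 83 + 89 + total([38, 53, 1])
= 43 + 83 + 89 + 38 + total([53, 1])
= 43 + 83 + 89 + 38 + 53 + total([1])
= 43 + 83 + 89 + 38 + 53 + 1 + total([])
= 43 + 83 + 89 + 38 + 53 + 1 + 0
= 307
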